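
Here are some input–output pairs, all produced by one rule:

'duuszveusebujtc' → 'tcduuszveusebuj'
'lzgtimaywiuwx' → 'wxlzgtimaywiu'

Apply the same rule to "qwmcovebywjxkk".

What's happening: move the last 2 characters to the front (rotate right by 2).
Doing the same to "qwmcovebywjxkk": "kkqwmcovebywjx".

kkqwmcovebywjx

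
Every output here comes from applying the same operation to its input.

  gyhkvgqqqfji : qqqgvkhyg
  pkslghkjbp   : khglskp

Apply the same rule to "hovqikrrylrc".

yrrkiqvoh

Each output is the input with this applied: delete the last 3 characters, then reverse the string.
"hovqikrrylrc" → "hovqikrry" → "yrrkiqvoh".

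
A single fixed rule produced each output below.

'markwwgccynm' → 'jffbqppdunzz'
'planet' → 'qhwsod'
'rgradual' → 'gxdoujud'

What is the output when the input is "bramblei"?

Rule — swap the front and back halves of the string, then shift every letter 3 places forward in the alphabet (wrapping around).
Working it through for "bramblei": intermediate "bleibram", final "eohleudp".

eohleudp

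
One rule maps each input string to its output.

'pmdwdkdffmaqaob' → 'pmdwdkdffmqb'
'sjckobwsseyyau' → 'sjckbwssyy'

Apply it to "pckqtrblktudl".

pckqtrblktdl

Each output is the input with this applied: remove every vowel.
"pckqtrblktudl" → "pckqtrblktdl".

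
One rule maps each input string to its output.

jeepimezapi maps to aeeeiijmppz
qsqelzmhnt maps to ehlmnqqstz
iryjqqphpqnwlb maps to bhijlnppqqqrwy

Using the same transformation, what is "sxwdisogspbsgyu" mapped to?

bdggiopssssuwxy

Each output is the input with this applied: sort the characters into alphabetical order.
On "sxwdisogspbsgyu" that produces "bdggiopssssuwxy".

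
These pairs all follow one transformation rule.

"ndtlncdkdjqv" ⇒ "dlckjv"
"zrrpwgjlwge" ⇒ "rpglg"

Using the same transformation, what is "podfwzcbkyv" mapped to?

In each case the input is transformed by: keep every other character starting from the second (positions 2nd, 4th, 6th, ...).
Doing the same to "podfwzcbkyv": "ofzby".

ofzby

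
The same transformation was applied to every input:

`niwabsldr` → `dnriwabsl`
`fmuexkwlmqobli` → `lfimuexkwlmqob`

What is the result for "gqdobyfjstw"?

tgwqdobyfjs

What's happening: swap the first and last characters, then move the last 2 characters to the front (rotate right by 2).
"gqdobyfjstw" → "wqdobyfjstg" → "tgwqdobyfjs".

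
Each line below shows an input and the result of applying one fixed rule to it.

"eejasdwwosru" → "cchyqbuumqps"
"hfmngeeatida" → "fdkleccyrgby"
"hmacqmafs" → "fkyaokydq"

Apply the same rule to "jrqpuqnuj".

Looking at the pairs, the operation is to shift every letter 2 places backward in the alphabet (wrapping around).
Applying that to "jrqpuqnuj" gives "hponsolsh".

hponsolsh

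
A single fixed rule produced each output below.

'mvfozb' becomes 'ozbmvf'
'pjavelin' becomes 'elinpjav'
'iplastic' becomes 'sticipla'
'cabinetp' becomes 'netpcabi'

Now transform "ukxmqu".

mquukx

In each case the input is transformed by: swap the front and back halves of the string.
Doing the same to "ukxmqu": "mquukx".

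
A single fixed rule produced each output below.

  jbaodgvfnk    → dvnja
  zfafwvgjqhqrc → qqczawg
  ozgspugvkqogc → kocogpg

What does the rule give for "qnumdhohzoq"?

ozqqud

Looking at the pairs, the operation is to keep every other character starting from the first (positions 1st, 3rd, 5th, ...), then move the last 3 characters to the front (rotate right by 3).
For "qnumdhohzoq", step one produces "qudozq"; step two turns that into "ozqqud".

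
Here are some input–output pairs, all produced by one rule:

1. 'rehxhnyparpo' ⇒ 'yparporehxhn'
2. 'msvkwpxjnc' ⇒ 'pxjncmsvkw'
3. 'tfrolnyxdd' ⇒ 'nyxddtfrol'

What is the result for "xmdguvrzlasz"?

rzlaszxmdguv

What's happening: swap the front and back halves of the string.
For "xmdguvrzlasz" the result is "rzlaszxmdguv".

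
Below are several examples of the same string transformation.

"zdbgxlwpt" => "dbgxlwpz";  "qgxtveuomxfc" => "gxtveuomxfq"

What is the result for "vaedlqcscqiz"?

aedlqcscqiv

The rule is to swap the first and last characters, then delete the first character.
Working it through for "vaedlqcscqiz": intermediate "zaedlqcscqiv", final "aedlqcscqiv".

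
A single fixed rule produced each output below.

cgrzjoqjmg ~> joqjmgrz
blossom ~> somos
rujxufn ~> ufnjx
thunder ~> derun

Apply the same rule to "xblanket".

The rule is to delete the first 2 characters, then move the first 2 characters to the end (rotate left by 2).
For "xblanket", step one produces "lanket"; step two turns that into "nketla".
(Check on "cgrzjoqjmg": → "rzjoqjmg" → "joqjmgrz" ✓)

nketla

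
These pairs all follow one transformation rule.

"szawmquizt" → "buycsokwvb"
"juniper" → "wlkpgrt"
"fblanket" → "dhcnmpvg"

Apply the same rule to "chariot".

In each case the input is transformed by: swap each adjacent pair of characters (1↔2, 3↔4, ...), then shift every letter 2 places forward in the alphabet (wrapping around).
Starting from "chariot": after the first operation, "hcraoit"; after the second, "jetcqkv".

jetcqkv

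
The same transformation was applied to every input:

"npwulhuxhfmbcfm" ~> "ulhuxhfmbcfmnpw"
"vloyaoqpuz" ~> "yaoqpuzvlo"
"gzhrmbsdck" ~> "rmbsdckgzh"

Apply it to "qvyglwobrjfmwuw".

glwobrjfmwuwqvy

The transformation: move the first 3 characters to the end (rotate left by 3).
So "qvyglwobrjfmwuw" becomes "glwobrjfmwuwqvy".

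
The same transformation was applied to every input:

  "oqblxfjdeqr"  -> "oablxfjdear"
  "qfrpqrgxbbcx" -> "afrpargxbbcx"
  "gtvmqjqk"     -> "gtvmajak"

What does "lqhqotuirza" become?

lahaotuirza

Each output is the input with this applied: replace every "q" with "a".
For "lqhqotuirza" the result is "lahaotuirza".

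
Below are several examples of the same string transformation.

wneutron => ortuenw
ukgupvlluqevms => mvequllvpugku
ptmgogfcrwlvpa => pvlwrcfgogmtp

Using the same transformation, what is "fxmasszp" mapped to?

Rule — delete the last character, then reverse the string.
"fxmasszp" → "fxmassz" → "zssamxf".

zssamxf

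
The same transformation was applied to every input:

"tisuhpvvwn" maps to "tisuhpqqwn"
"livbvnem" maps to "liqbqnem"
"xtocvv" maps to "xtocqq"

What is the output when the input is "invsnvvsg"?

inqsnqqsg

Rule — replace every "v" with "q".
For "invsnvvsg" the result is "inqsnqqsg".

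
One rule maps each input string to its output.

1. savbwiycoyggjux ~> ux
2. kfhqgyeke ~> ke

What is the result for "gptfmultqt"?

The rule is to keep only the last 2 characters.
On "gptfmultqt" that produces "qt".

qt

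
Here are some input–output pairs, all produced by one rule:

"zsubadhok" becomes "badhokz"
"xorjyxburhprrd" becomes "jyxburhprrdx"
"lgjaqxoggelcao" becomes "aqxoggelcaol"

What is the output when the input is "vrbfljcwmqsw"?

The rule is to move the first 3 characters to the end (rotate left by 3), then delete the last 2 characters.
Doing the same to "vrbfljcwmqsw": "fljcwmqswv".

fljcwmqswv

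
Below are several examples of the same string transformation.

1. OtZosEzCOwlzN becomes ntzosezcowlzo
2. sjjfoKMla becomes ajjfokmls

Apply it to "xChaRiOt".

tchariox

The transformation: swap the first and last characters, then convert every letter to lowercase.
"xChaRiOt" → "tchariox".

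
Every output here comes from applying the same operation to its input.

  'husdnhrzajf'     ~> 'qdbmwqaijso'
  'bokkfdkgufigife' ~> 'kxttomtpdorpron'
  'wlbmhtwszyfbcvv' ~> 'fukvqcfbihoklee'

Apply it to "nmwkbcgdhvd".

wvftklpmqem

In each case the input is transformed by: shift every letter 9 places forward in the alphabet (wrapping around).
Doing the same to "nmwkbcgdhvd": "wvftklpmqem".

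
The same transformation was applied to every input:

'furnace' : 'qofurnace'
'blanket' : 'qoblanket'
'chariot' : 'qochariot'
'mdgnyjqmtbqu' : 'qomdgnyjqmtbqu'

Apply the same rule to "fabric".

The pattern: prepend "qo".
On "fabric" that produces "qofabric".

qofabric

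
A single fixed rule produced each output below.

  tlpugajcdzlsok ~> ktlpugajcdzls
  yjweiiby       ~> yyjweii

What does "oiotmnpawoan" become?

noiotmnpawo

What's happening: move the last character to the front, then delete the last character.
Doing the same to "oiotmnpawoan": "noiotmnpawo".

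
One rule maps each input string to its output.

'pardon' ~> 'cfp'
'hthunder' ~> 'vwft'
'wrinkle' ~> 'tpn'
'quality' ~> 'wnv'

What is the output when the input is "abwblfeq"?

ddhs

Each output is the input with this applied: shift every letter 2 places forward in the alphabet (wrapping around), then keep every other character starting from the second (positions 2nd, 4th, 6th, ...).
"abwblfeq" → "cdydnhgs" → "ddhs".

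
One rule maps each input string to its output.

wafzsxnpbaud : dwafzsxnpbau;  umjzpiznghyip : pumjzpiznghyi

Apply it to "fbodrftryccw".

The pattern: move the last character to the front.
So "fbodrftryccw" becomes "wfbodrftrycc".

wfbodrftrycc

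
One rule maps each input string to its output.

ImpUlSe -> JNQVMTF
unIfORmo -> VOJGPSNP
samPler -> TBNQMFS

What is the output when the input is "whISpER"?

The pattern: shift every letter 1 place forward in the alphabet (wrapping around), then convert every letter to uppercase.
For "whISpER" the result is "XIJTQFS".

XIJTQFS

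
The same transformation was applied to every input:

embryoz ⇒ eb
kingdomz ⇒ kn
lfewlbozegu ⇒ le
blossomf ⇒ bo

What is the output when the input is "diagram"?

da

The pattern: keep every other character starting from the first (positions 1st, 3rd, 5th, ...), then keep only the first 2 characters.
On "diagram": the first step gives "darm", and the second then gives "da".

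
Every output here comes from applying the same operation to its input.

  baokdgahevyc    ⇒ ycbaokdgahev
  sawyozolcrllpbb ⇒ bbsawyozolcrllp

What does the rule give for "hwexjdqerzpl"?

plhwexjdqerz

The transformation: move the last 2 characters to the front (rotate right by 2).
For "hwexjdqerzpl" the result is "plhwexjdqerz".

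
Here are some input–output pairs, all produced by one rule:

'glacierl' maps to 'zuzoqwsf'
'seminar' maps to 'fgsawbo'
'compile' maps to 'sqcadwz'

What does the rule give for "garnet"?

The rule is to move the last character to the front, then shift every letter 12 places backward in the alphabet (wrapping around).
On "garnet": the first step gives "tgarne", and the second then gives "huofbs".

huofbs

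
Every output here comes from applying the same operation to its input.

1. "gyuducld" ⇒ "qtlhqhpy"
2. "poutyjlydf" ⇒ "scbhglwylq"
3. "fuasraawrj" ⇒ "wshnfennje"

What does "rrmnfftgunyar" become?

eeezassgthaln

What's happening: move the last character to the front, then shift every letter 13 places forward in the alphabet (wrapping around) — i.e. ROT13.
For "rrmnfftgunyar", step one produces "rrrmnfftgunya"; step two turns that into "eeezassgthaln".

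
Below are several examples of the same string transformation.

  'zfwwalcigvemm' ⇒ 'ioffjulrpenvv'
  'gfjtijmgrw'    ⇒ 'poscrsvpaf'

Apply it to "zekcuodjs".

What's happening: shift every letter 9 places forward in the alphabet (wrapping around).
For "zekcuodjs" the result is "intldxmsb".

intldxmsb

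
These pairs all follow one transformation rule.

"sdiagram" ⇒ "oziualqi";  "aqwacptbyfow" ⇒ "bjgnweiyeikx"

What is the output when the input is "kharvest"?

dmabspiz

Looking at the pairs, the operation is to shift every letter 8 places forward in the alphabet (wrapping around), then swap the front and back halves of the string.
Applying both steps to "kharvest": "spizdmab", then "dmabspiz".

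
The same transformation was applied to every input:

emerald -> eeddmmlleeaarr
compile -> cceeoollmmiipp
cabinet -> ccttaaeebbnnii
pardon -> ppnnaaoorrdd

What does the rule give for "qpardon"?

qqnnppooaaddrr

Each output is the input with this applied: take characters alternately from the front and the back (1st, last, 2nd, 2nd-last, ...), then double every character.
Working it through for "qpardon": intermediate "qnpoadr", final "qqnnppooaaddrr".
(Check on "emerald": → "edmlear" → "eeddmmlleeaarr" ✓)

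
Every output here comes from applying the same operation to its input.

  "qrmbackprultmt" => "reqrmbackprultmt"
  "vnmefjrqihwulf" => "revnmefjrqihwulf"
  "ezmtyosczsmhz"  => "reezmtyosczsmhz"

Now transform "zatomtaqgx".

rezatomtaqgx

What's happening: prepend "re".
So "zatomtaqgx" becomes "rezatomtaqgx".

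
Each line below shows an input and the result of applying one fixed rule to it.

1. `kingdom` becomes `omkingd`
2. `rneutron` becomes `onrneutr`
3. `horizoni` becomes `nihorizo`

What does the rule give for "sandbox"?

oxsandb

What's happening: move the last 2 characters to the front (rotate right by 2).
On "sandbox" that produces "oxsandb".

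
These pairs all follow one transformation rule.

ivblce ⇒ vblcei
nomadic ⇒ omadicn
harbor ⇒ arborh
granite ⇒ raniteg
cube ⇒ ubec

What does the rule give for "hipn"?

Rule — move the first character to the end.
"hipn" → "ipnh".

ipnh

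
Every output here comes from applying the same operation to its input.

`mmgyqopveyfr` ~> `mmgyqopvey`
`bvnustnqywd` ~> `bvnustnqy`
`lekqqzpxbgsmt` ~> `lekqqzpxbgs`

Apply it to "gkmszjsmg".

gkmszjs

What's happening: delete the last 2 characters.
So "gkmszjsmg" becomes "gkmszjs".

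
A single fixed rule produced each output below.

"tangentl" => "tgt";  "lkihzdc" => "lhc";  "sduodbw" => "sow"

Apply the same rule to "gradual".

gdl

In each case the input is transformed by: keep one character in every 3, starting at position 1 (positions 1st, 4th, 7th, ...).
Applying that to "gradual" gives "gdl".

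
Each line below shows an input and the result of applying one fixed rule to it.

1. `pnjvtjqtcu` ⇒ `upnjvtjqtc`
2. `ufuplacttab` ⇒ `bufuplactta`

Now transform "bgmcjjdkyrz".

What's happening: move the last character to the front.
"bgmcjjdkyrz" → "zbgmcjjdkyr".

zbgmcjjdkyr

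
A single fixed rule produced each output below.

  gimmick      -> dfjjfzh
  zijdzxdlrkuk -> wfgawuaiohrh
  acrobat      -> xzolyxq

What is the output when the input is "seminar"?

pbjfkxo

The rule is to shift every letter 3 places backward in the alphabet (wrapping around).
Doing the same to "seminar": "pbjfkxo".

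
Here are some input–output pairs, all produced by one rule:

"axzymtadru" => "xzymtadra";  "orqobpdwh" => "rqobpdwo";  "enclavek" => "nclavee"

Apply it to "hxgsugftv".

The rule is to delete the last character, then move the first character to the end.
"hxgsugftv" → "xgsugfth".
(Check on "orqobpdwh": → "orqobpdw" → "rqobpdwo" ✓)

xgsugfth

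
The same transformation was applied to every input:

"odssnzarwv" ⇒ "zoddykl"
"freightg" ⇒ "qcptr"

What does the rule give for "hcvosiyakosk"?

The rule is to shift every letter 11 places forward in the alphabet (wrapping around), then delete the last 3 characters.
Applying both steps to "hcvosiyakosk": "sngzdtjlvzdv", then "sngzdtjlv".
(Check on "freightg": → "qcptrser" → "qcptr" ✓)

sngzdtjlv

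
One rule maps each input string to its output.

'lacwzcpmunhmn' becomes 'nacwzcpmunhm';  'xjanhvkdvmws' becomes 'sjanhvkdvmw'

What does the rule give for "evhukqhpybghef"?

fvhukqhpybghe

Looking at the pairs, the operation is to delete the first character, then move the last character to the front.
Starting from "evhukqhpybghef": after the first operation, "vhukqhpybghef"; after the second, "fvhukqhpybghe".
(Check on "xjanhvkdvmws": → "janhvkdvmws" → "sjanhvkdvmw" ✓)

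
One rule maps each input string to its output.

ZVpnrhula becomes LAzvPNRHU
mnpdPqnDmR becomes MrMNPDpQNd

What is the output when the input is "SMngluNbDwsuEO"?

The pattern: move the last 2 characters to the front (rotate right by 2), then flip the case of every letter.
"SMngluNbDwsuEO" → "EOSMngluNbDwsu" → "eosmNGLUnBdWSU".

eosmNGLUnBdWSU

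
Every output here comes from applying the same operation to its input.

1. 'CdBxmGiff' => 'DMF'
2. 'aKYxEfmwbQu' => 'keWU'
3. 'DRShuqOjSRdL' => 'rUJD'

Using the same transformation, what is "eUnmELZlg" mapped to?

Looking at the pairs, the operation is to flip the case of every letter, then keep one character in every 3, starting at position 2 (positions 2nd, 5th, 8th, ...).
Applying both steps to "eUnmELZlg": "EuNMelzLG", then "ueL".

ueL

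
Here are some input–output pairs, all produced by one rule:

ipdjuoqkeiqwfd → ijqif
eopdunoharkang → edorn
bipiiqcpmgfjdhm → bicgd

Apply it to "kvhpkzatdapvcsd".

The transformation: keep one character in every 3, starting at position 1 (positions 1st, 4th, 7th, ...).
So "kvhpkzatdapvcsd" becomes "kpaac".

kpaac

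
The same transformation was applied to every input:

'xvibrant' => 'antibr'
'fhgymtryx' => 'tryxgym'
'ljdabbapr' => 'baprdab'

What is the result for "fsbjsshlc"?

The pattern: delete the first 2 characters, then move the first 3 characters to the end (rotate left by 3).
On "fsbjsshlc": the first step gives "bjsshlc", and the second then gives "shlcbjs".

shlcbjs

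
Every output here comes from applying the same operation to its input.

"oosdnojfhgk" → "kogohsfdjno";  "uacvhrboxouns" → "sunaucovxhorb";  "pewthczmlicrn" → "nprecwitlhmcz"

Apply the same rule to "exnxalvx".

xevxlnax

What's happening: take characters alternately from the front and the back (1st, last, 2nd, 2nd-last, ...), then swap each adjacent pair of characters (1↔2, 3↔4, ...).
On "exnxalvx": the first step gives "exxvnlxa", and the second then gives "xevxlnax".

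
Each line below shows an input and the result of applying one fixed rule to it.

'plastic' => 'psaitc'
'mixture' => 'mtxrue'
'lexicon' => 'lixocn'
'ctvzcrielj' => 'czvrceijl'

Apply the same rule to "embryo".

What's happening: swap each adjacent pair of characters (1↔2, 3↔4, ...), then delete the first character.
Applying that to "embryo" gives "erboy".

erboy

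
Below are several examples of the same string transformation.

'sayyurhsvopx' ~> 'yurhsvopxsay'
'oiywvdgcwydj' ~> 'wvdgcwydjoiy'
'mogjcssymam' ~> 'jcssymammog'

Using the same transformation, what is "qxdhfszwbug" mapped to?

The transformation: move the first 3 characters to the end (rotate left by 3).
On "qxdhfszwbug" that produces "hfszwbugqxd".

hfszwbugqxd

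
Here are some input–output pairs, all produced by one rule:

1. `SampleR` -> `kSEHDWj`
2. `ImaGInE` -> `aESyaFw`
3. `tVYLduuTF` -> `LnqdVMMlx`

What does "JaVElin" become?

What's happening: shift every letter 8 places backward in the alphabet (wrapping around), then flip the case of every letter.
Starting from "JaVElin": after the first operation, "BsNWdaf"; after the second, "bSnwDAF".

bSnwDAF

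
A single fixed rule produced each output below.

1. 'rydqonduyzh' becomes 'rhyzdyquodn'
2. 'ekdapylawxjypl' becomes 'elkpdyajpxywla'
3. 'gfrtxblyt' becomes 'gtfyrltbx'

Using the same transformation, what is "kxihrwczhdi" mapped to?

Looking at the pairs, the operation is to take characters alternately from the front and the back (1st, last, 2nd, 2nd-last, ...).
On "kxihrwczhdi" that produces "kixdihhzrcw".

kixdihhzrcw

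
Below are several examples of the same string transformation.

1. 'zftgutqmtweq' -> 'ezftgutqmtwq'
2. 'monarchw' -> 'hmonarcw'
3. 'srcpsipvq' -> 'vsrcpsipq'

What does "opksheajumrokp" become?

The rule is to move the last character to the front, then swap the first and last characters.
Applying both steps to "opksheajumrokp": "popksheajumrok", then "kopksheajumrop".

kopksheajumrop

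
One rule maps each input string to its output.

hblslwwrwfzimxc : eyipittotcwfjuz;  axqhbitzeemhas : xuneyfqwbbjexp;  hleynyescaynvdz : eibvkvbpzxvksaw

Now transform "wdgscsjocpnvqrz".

Looking at the pairs, the operation is to shift every letter 3 places backward in the alphabet (wrapping around).
Applying that to "wdgscsjocpnvqrz" gives "tadpzpglzmksnow".

tadpzpglzmksnow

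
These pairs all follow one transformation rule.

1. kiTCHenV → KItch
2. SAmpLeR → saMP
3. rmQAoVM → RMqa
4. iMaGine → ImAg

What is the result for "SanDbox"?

sANd

Rule — delete the last 3 characters, then flip the case of every letter.
On "SanDbox": the first step gives "SanD", and the second then gives "sANd".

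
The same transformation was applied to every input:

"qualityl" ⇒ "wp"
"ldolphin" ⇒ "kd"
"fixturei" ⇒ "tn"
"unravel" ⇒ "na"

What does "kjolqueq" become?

In each case the input is transformed by: keep one character in every 3, starting at position 3 (positions 3rd, 6th, 9th, ...), then shift every letter 4 places backward in the alphabet (wrapping around).
On "kjolqueq": the first step gives "ou", and the second then gives "kq".

kq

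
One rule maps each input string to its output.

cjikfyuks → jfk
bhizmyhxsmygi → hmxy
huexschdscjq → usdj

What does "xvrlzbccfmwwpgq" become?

The pattern: keep one character in every 3, starting at position 2 (positions 2nd, 5th, 8th, ...).
Applying that to "xvrlzbccfmwwpgq" gives "vzcwg".

vzcwg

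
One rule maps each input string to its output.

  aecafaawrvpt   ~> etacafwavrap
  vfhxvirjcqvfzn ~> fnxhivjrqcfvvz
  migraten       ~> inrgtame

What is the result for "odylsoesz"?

Rule — swap the first and last characters, then swap each adjacent pair of characters (1↔2, 3↔4, ...).
On "odylsoesz" that produces "dzlyosseo".

dzlyosseo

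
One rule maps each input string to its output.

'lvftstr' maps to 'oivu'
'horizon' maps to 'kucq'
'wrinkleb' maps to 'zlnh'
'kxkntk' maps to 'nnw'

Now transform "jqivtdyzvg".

mlwby

The pattern: keep every other character starting from the first (positions 1st, 3rd, 5th, ...), then shift every letter 3 places forward in the alphabet (wrapping around).
For "jqivtdyzvg", step one produces "jityv"; step two turns that into "mlwby".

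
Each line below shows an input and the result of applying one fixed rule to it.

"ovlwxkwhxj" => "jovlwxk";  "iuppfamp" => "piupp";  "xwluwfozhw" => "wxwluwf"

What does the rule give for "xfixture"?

exfix

The transformation: move the last character to the front, then delete the last 3 characters.
Doing the same to "xfixture": "exfix".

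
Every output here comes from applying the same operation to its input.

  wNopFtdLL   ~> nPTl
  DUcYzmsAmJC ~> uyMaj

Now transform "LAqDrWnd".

adwD

What's happening: keep every other character starting from the second (positions 2nd, 4th, 6th, ...), then flip the case of every letter.
For "LAqDrWnd", step one produces "ADWd"; step two turns that into "adwD".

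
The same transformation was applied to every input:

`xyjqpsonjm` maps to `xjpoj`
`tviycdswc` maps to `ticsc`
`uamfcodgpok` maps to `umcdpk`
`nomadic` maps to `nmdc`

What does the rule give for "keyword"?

In each case the input is transformed by: keep every other character starting from the first (positions 1st, 3rd, 5th, ...).
"keyword" → "kyod".

kyod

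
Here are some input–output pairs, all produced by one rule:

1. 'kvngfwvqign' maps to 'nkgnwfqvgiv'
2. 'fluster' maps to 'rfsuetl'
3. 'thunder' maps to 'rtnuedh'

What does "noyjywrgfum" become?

Rule — swap each adjacent pair of characters (1↔2, 3↔4, ...), then swap the first and last characters.
On "noyjywrgfum": the first step gives "onjywygrufm", and the second then gives "mnjywygrufo".

mnjywygrufo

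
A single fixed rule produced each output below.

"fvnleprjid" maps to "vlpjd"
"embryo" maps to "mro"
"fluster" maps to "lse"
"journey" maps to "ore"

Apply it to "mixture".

itr

In each case the input is transformed by: keep every other character starting from the second (positions 2nd, 4th, 6th, ...).
So "mixture" becomes "itr".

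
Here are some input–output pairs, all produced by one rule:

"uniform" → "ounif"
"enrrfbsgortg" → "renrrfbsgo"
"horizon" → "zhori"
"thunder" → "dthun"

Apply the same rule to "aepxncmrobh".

oaepxncmr

The transformation: delete the last 2 characters, then move the last character to the front.
Starting from "aepxncmrobh": after the first operation, "aepxncmro"; after the second, "oaepxncmr".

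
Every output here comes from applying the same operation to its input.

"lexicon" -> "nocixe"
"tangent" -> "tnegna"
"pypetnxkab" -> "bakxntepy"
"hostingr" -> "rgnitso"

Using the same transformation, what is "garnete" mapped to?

etenra

In each case the input is transformed by: delete the first character, then reverse the string.
On "garnete": the first step gives "arnete", and the second then gives "etenra".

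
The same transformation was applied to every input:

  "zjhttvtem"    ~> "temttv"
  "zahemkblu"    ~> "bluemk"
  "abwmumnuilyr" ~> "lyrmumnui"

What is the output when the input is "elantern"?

ernnt

The pattern: delete the first 3 characters, then move the last 3 characters to the front (rotate right by 3).
For "elantern" the result is "ernnt".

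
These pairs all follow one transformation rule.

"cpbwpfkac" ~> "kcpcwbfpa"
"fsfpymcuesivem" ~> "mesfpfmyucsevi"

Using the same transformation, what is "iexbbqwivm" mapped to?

mveibxqbiw

Each output is the input with this applied: swap each adjacent pair of characters (1↔2, 3↔4, ...), then move the last 2 characters to the front (rotate right by 2).
"iexbbqwivm" → "eibxqbiwmv" → "mveibxqbiw".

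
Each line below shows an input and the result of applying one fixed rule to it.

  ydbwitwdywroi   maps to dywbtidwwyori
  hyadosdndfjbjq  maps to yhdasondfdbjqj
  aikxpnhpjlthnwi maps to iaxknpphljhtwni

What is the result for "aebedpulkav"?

Rule — swap each adjacent pair of characters (1↔2, 3↔4, ...).
Doing the same to "aebedpulkav": "eaebpdluakv".

eaebpdluakv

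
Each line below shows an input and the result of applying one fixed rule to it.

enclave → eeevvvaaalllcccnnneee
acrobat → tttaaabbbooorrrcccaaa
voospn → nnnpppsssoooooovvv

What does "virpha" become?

Looking at the pairs, the operation is to repeat every character 3 times, then reverse the string.
Applying that to "virpha" gives "aaahhhppprrriiivvv".

aaahhhppprrriiivvv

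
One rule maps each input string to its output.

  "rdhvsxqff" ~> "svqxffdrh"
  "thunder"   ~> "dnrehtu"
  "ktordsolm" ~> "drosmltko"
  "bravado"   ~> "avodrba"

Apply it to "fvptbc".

Rule — move the first 3 characters to the end (rotate left by 3), then swap each adjacent pair of characters (1↔2, 3↔4, ...).
So "fvptbc" becomes "btfcpv".

btfcpv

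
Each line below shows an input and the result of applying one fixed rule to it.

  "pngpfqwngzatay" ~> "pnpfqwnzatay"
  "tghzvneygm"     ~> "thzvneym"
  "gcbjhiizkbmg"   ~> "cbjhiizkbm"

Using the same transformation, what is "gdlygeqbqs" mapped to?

The transformation: remove every "g".
So "gdlygeqbqs" becomes "dlyeqbqs".

dlyeqbqs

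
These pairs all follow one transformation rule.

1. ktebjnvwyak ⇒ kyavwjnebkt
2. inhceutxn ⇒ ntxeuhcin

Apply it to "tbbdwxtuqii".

The rule is to swap each adjacent pair of characters (1↔2, 3↔4, ...), then reverse the string.
For "tbbdwxtuqii", step one produces "btdbxwutiqi"; step two turns that into "iqituwxbdtb".

iqituwxbdtb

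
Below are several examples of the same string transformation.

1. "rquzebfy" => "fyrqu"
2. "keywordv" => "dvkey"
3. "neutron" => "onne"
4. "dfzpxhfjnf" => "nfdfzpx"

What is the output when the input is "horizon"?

onho

In each case the input is transformed by: move the last 2 characters to the front (rotate right by 2), then delete the last 3 characters.
For "horizon", step one produces "onhoriz"; step two turns that into "onho".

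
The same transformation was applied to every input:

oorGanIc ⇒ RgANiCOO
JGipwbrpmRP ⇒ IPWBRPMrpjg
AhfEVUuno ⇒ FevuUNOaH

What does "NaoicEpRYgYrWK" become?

OICePryGyRwknA

The transformation: flip the case of every letter, then move the first 2 characters to the end (rotate left by 2).
Working it through for "NaoicEpRYgYrWK": intermediate "nAOICePryGyRwk", final "OICePryGyRwknA".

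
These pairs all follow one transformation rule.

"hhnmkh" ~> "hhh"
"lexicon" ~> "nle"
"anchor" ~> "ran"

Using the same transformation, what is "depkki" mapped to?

ide

The rule is to move the last character to the front, then keep only the first 3 characters.
For "depkki", step one produces "idepkk"; step two turns that into "ide".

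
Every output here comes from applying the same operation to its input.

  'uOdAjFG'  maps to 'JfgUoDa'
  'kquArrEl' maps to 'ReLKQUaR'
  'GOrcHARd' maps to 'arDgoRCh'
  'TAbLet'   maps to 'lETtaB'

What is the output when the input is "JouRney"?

NEYjOUr

The transformation: flip the case of every letter, then move the last 3 characters to the front (rotate right by 3).
For "JouRney", step one produces "jOUrNEY"; step two turns that into "NEYjOUr".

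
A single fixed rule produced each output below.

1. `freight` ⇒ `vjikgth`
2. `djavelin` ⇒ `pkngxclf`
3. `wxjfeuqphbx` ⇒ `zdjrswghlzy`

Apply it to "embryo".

Looking at the pairs, the operation is to reverse the string, then shift every letter 2 places forward in the alphabet (wrapping around).
On "embryo": the first step gives "oyrbme", and the second then gives "qatdog".

qatdog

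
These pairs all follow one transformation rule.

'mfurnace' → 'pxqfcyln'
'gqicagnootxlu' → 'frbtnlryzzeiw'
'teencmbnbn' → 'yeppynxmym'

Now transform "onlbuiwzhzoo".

zzywmfthkskz

The pattern: shift every letter 11 places forward in the alphabet (wrapping around), then move the last character to the front.
Working it through for "onlbuiwzhzoo": intermediate "zywmfthkskzz", final "zzywmfthkskz".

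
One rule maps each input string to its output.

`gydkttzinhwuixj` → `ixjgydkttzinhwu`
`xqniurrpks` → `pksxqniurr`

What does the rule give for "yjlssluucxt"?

cxtyjlssluu

The rule is to move the last 3 characters to the front (rotate right by 3).
For "yjlssluucxt" the result is "cxtyjlssluu".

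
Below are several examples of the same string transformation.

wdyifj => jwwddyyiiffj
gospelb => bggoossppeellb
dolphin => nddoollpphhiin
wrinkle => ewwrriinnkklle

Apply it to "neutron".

The rule is to double every character, then move the last character to the front.
On "neutron" that produces "nnneeuuttrroon".

nnneeuuttrroon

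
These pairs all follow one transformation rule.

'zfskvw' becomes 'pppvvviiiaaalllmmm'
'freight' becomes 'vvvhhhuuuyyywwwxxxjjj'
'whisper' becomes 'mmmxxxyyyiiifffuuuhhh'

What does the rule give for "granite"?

Each output is the input with this applied: shift every letter 10 places backward in the alphabet (wrapping around), then repeat every character 3 times.
"granite" → "whqdyju" → "wwwhhhqqqdddyyyjjjuuu".

wwwhhhqqqdddyyyjjjuuu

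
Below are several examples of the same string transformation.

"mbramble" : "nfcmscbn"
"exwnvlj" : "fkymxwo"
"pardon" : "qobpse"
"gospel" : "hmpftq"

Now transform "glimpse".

Looking at the pairs, the operation is to shift every letter 1 place forward in the alphabet (wrapping around), then take characters alternately from the front and the back (1st, last, 2nd, 2nd-last, ...).
Working it through for "glimpse": intermediate "hmjnqtf", final "hfmtjqn".
(Check on "gospel": → "hptqfm" → "hmpftq" ✓)

hfmtjqn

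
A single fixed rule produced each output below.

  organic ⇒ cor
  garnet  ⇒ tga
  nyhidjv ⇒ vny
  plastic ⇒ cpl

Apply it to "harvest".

tha

In each case the input is transformed by: move the last character to the front, then keep only the first 3 characters.
Doing the same to "harvest": "tha".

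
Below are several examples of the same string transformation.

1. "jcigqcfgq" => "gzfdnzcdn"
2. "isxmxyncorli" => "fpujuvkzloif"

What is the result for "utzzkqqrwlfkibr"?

rqwwhnnotichfyo

Rule — shift every letter 3 places backward in the alphabet (wrapping around).
For "utzzkqqrwlfkibr" the result is "rqwwhnnotichfyo".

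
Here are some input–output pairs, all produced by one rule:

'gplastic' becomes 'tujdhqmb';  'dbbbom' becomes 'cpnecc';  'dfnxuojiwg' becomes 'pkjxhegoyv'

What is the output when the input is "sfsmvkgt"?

wlhutgtn

Rule — shift every letter 1 place forward in the alphabet (wrapping around), then swap the front and back halves of the string.
Doing the same to "sfsmvkgt": "wlhutgtn".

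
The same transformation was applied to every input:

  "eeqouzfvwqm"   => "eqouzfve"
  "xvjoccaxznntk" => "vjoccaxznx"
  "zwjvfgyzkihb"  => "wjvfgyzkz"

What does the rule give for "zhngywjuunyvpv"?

hngywjuunyz

The pattern: delete the last 3 characters, then move the first character to the end.
"zhngywjuunyvpv" → "zhngywjuuny" → "hngywjuunyz".
(Check on "zwjvfgyzkihb": → "zwjvfgyzk" → "wjvfgyzkz" ✓)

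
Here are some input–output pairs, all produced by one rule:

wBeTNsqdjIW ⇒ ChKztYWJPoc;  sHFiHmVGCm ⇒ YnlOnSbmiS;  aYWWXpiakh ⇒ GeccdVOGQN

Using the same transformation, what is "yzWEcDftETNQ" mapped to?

EFckIjLZkztw

The pattern: flip the case of every letter, then shift every letter 6 places forward in the alphabet (wrapping around).
Working it through for "yzWEcDftETNQ": intermediate "YZweCdFTetnq", final "EFckIjLZkztw".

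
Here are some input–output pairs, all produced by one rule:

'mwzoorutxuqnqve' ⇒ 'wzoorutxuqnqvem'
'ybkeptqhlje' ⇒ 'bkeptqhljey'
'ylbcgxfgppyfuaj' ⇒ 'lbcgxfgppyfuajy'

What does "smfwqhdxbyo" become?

mfwqhdxbyos

Looking at the pairs, the operation is to move the first character to the end.
For "smfwqhdxbyo" the result is "mfwqhdxbyos".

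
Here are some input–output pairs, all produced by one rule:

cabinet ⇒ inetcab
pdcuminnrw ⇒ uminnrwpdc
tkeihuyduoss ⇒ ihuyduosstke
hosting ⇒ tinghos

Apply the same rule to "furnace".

In each case the input is transformed by: move the first 3 characters to the end (rotate left by 3).
For "furnace" the result is "nacefur".

nacefur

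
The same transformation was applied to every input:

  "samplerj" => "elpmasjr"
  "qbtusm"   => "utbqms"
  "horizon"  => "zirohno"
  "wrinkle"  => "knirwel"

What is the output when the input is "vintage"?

The transformation: reverse the string, then move the first 2 characters to the end (rotate left by 2).
For "vintage", step one produces "egatniv"; step two turns that into "atniveg".
(Check on "qbtusm": → "msutbq" → "utbqms" ✓)

atniveg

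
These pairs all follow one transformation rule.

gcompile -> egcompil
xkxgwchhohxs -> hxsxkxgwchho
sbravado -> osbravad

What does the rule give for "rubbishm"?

mrubbish

Looking at the pairs, the operation is to swap the front and back halves of the string, then move the first 3 characters to the end (rotate left by 3).
For "rubbishm", step one produces "ishmrubb"; step two turns that into "mrubbish".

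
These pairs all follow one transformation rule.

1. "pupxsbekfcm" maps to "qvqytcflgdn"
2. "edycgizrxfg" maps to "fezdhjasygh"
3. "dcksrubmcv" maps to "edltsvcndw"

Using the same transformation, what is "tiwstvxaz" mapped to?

The rule is to shift every letter 1 place forward in the alphabet (wrapping around).
"tiwstvxaz" → "ujxtuwyba".

ujxtuwyba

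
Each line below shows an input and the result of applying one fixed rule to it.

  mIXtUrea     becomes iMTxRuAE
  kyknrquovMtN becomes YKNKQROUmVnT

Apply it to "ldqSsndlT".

DLsQNSLDt

The rule is to swap each adjacent pair of characters (1↔2, 3↔4, ...), then flip the case of every letter.
Applying both steps to "ldqSsndlT": "dlSqnsldT", then "DLsQNSLDt".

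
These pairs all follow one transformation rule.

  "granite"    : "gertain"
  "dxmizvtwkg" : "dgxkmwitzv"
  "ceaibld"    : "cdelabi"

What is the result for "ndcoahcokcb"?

In each case the input is transformed by: take characters alternately from the front and the back (1st, last, 2nd, 2nd-last, ...).
Doing the same to "ndcoahcokcb": "nbdcckooach".

nbdcckooach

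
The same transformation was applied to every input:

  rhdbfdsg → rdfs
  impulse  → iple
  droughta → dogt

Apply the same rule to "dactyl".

dcy

Rule — keep every other character starting from the first (positions 1st, 3rd, 5th, ...).
On "dactyl" that produces "dcy".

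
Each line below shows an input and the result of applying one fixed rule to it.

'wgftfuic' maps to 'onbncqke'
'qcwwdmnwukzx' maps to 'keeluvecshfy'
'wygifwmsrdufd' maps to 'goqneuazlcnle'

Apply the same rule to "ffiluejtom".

nqtcmrbwun

Rule — shift every letter 8 places forward in the alphabet (wrapping around), then move the first character to the end.
Starting from "ffiluejtom": after the first operation, "nnqtcmrbwu"; after the second, "nqtcmrbwun".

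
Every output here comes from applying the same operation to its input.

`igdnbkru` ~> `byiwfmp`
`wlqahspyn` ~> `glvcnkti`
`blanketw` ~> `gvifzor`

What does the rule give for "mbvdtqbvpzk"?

wqyolwqkuf

The rule is to delete the first character, then shift every letter 5 places backward in the alphabet (wrapping around).
Working it through for "mbvdtqbvpzk": intermediate "bvdtqbvpzk", final "wqyolwqkuf".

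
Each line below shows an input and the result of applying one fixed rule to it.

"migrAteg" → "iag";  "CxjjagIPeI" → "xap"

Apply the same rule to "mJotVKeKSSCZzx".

Rule — keep one character in every 3, starting at position 2 (positions 2nd, 5th, 8th, ...), then convert every letter to lowercase.
"mJotVKeKSSCZzx" → "JVKCx" → "jvkcx".

jvkcx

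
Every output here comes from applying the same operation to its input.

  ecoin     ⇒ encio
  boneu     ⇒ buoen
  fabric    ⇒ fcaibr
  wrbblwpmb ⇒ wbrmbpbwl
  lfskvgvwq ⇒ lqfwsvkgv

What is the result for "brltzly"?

In each case the input is transformed by: take characters alternately from the front and the back (1st, last, 2nd, 2nd-last, ...).
Applying that to "brltzly" gives "byrllzt".

byrllzt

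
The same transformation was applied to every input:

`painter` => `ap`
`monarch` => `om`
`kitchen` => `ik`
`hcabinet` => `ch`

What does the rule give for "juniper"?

uj

What's happening: swap each adjacent pair of characters (1↔2, 3↔4, ...), then keep only the first 2 characters.
For "juniper" the result is "uj".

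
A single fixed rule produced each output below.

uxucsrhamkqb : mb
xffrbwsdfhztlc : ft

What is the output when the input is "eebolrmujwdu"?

What's happening: keep one character in every 3, starting at position 3 (positions 3rd, 6th, 9th, ...), then delete the first 2 characters.
"eebolrmujwdu" → "brju" → "ju".

ju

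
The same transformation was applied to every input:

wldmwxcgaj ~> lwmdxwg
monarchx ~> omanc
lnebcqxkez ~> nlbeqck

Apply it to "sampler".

aspm

What's happening: swap each adjacent pair of characters (1↔2, 3↔4, ...), then delete the last 3 characters.
On "sampler": the first step gives "aspmelr", and the second then gives "aspm".
(Check on "wldmwxcgaj": → "lwmdxwgcja" → "lwmdxwg" ✓)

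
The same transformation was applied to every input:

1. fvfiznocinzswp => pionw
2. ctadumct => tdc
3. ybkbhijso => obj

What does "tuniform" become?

mir

Each output is the input with this applied: swap the first and last characters, then keep one character in every 3, starting at position 1 (positions 1st, 4th, 7th, ...).
Applying both steps to "tuniform": "munifort", then "mir".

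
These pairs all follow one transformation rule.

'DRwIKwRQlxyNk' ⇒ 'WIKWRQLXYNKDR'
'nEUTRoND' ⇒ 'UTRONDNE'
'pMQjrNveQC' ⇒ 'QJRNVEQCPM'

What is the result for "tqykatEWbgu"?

Looking at the pairs, the operation is to move the first 2 characters to the end (rotate left by 2), then convert every letter to uppercase.
Applying both steps to "tqykatEWbgu": "ykatEWbgutq", then "YKATEWBGUTQ".

YKATEWBGUTQ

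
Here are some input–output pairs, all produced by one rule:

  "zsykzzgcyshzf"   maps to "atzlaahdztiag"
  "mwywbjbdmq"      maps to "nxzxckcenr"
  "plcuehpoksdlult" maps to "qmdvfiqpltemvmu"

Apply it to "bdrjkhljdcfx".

cesklimkedgy

The transformation: shift every letter 1 place forward in the alphabet (wrapping around).
Doing the same to "bdrjkhljdcfx": "cesklimkedgy".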